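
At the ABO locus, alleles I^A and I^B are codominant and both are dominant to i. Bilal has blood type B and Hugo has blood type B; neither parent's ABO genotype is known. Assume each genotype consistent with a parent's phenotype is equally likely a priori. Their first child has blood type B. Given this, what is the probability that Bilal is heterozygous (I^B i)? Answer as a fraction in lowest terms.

7/15

Possible genotypes: Bilal ∈ {I^B I^B, I^B i}; Hugo ∈ {I^B I^B, I^B i}.
Weight each parental genotype pair by prior × P(type-B child):
  I^B I^B × I^B I^B: posterior weight 4/15.
  I^B I^B × I^B i: posterior weight 4/15.
  I^B i × I^B I^B: posterior weight 4/15.
  I^B i × I^B i: posterior weight 1/5.
Sum the posterior weight over pairs where Bilal is I^B i: 7/15.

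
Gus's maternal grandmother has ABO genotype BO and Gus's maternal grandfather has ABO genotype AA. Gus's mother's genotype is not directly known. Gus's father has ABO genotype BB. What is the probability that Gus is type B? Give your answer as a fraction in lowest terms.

Gus's mother's ABO genotype from BO × AA: 1/2 AB, 1/2 AO.
Crossing each possibility with the father BB and summing P(type B): 1/2·1/2 + 1/2·1/2 = 1/2.

1/2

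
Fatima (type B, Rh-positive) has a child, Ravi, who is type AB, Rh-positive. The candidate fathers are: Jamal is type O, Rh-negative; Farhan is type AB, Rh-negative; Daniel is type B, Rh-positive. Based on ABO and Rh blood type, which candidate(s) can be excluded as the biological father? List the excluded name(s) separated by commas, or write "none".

Jamal, Daniel

A candidate is excluded only if no genotype consistent with his phenotype could produce a type AB, Rh-positive child with a type B, Rh-positive mother.
Jamal (type O, Rh-): no genotype consistent with that phenotype can produce a type-AB Rh+ child with a type-B mother.
Daniel (type B, Rh+): no genotype consistent with that phenotype can produce a type-AB Rh+ child with a type-B mother.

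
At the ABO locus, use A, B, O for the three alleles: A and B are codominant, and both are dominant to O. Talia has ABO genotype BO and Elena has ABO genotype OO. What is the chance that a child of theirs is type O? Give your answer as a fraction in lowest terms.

ABO cross BO × OO → offspring phenotypes: 1/2 O, 1/2 B.
So P(type O) = 1/2.

1/2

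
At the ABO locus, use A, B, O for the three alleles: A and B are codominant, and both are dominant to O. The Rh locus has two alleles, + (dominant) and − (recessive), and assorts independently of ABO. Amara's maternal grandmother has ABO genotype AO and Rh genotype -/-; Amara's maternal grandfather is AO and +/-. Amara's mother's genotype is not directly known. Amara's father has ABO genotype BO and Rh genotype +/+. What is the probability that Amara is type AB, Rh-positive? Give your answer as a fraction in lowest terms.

1/4

Amara's mother's ABO genotype from AO × AO: 1/4 AA, 1/2 AO, 1/4 OO.
Crossing each possibility with the father BO and summing P(type AB): 1/4·1/2 + 1/2·1/4 + 1/4·0 = 1/4.
Similarly for Rh via the mother's Rh distribution: P(Rh+) = 1.
Independent loci: 1/4 × 1 = 1/4.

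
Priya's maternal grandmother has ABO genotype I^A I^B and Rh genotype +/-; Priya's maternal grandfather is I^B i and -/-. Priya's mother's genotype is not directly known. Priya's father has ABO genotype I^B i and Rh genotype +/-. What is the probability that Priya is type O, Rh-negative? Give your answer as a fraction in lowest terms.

Priya's mother's ABO genotype from I^A I^B × I^B i: 1/4 I^A I^B, 1/4 I^A i, 1/4 I^B I^B, 1/4 I^B i.
Crossing each possibility with the father I^B i and summing P(type O): 1/4·0 + 1/4·1/4 + 1/4·0 + 1/4·1/4 = 1/8.
Similarly for Rh via the mother's Rh distribution: P(Rh-) = 3/8.
Independent loci: 1/8 × 3/8 = 3/64.

3/64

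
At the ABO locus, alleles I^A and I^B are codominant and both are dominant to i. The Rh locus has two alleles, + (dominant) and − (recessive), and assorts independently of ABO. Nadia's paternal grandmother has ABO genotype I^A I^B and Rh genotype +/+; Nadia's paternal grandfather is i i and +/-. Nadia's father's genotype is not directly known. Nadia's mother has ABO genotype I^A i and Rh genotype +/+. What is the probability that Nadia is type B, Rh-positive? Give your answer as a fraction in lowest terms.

Nadia's father's ABO genotype from I^A I^B × i i: 1/2 I^A i, 1/2 I^B i.
Crossing each possibility with the mother I^A i and summing P(type B): 1/2·0 + 1/2·1/4 = 1/8.
Similarly for Rh via the father's Rh distribution: P(Rh+) = 1.
Independent loci: 1/8 × 1 = 1/8.

1/8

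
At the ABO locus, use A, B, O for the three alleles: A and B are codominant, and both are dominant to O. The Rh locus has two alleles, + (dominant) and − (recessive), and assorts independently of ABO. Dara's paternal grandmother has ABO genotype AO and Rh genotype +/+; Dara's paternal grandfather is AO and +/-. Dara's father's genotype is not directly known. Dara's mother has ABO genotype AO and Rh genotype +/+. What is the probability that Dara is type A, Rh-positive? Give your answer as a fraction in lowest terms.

Dara's father's ABO genotype from AO × AO: 1/4 AA, 1/2 AO, 1/4 OO.
Crossing each possibility with the mother AO and summing P(type A): 1/4·1 + 1/2·3/4 + 1/4·1/2 = 3/4.
Similarly for Rh via the father's Rh distribution: P(Rh+) = 1.
Independent loci: 3/4 × 1 = 3/4.

3/4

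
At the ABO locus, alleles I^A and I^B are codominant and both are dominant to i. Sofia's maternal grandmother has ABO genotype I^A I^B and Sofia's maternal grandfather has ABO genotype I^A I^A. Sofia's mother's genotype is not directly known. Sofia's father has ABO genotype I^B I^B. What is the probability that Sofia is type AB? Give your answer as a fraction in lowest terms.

3/4

Sofia's mother's ABO genotype from I^A I^B × I^A I^A: 1/2 I^A I^A, 1/2 I^A I^B.
Crossing each possibility with the father I^B I^B and summing P(type AB): 1/2·1 + 1/2·1/2 = 3/4.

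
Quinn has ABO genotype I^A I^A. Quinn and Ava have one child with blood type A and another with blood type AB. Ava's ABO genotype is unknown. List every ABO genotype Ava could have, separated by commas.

For each candidate genotype of Ava, check whether crossing it with I^A I^A can produce every observed child phenotype.
  I^A I^A → possible child types {A} ✗
  I^A I^B → possible child types {A, AB} ✓
  I^A i → possible child types {A} ✗
  I^B I^B → possible child types {AB} ✗
  I^B i → possible child types {A, AB} ✓
  i i → possible child types {A} ✗

I^A I^B, I^B i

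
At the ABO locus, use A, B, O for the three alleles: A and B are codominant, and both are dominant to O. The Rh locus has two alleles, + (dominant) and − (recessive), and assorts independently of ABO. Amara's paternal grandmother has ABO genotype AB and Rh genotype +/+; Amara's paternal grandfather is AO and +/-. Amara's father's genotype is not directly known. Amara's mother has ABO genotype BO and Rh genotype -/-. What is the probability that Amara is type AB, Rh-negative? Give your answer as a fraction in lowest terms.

1/16

Amara's father's ABO genotype from AB × AO: 1/4 AA, 1/4 AB, 1/4 AO, 1/4 BO.
Crossing each possibility with the mother BO and summing P(type AB): 1/4·1/2 + 1/4·1/4 + 1/4·1/4 + 1/4·0 = 1/4.
Similarly for Rh via the father's Rh distribution: P(Rh-) = 1/4.
Independent loci: 1/4 × 1/4 = 1/16.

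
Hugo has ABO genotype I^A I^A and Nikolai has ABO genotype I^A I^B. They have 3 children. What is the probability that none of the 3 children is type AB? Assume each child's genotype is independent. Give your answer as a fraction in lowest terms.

1/8

ABO cross I^A I^A × I^A I^B → 1/2 A, 1/2 AB.
So P(type AB) = 1/2 per child.
P(not type AB) = 1/2 for one child; (1/2)^3 = 1/8.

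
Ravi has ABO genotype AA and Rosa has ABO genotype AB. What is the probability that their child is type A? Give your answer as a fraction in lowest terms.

1/2

ABO cross AA × AB → offspring phenotypes: 1/2 A, 1/2 AB.
So P(type A) = 1/2.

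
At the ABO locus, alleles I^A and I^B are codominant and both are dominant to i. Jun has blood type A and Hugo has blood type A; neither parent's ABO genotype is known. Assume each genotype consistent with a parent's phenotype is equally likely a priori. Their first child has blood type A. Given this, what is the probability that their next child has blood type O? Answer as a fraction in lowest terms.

1/20

Possible genotypes: Jun ∈ {I^A I^A, I^A i}; Hugo ∈ {I^A I^A, I^A i}.
Weight each parental genotype pair by prior × P(type-A child):
  I^A I^A × I^A I^A: posterior weight 4/15; P(next child type O) = 0.
  I^A I^A × I^A i: posterior weight 4/15; P(next child type O) = 0.
  I^A i × I^A I^A: posterior weight 4/15; P(next child type O) = 0.
  I^A i × I^A i: posterior weight 1/5; P(next child type O) = 1/4.
Weighted sum = 1/20.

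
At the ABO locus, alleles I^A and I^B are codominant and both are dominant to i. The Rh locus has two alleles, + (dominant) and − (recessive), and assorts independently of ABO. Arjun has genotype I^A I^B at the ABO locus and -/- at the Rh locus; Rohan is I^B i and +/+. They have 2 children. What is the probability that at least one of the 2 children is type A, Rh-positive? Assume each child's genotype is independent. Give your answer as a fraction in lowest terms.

7/16

ABO cross I^A I^B × I^B i → 1/4 A, 1/2 B, 1/4 AB.
Rh cross -/- × +/+ → 1 Rh+; so P(type A, Rh-positive) = 1/4 × 1 = 1/4 per child.
P(none) = (3/4)^2 = 9/16; P(at least one) = 1 − 9/16 = 7/16.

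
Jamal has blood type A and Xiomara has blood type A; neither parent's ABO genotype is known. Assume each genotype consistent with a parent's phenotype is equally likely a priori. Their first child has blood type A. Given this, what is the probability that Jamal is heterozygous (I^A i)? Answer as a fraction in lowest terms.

7/15

Possible genotypes: Jamal ∈ {I^A I^A, I^A i}; Xiomara ∈ {I^A I^A, I^A i}.
Weight each parental genotype pair by prior × P(type-A child):
  I^A I^A × I^A I^A: posterior weight 4/15.
  I^A I^A × I^A i: posterior weight 4/15.
  I^A i × I^A I^A: posterior weight 4/15.
  I^A i × I^A i: posterior weight 1/5.
Sum the posterior weight over pairs where Jamal is I^A i: 7/15.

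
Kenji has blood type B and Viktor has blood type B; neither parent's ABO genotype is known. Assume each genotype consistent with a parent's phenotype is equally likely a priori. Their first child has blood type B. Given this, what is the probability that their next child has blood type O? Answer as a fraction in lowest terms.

Possible genotypes: Kenji ∈ {I^B I^B, I^B i}; Viktor ∈ {I^B I^B, I^B i}.
Weight each parental genotype pair by prior × P(type-B child):
  I^B I^B × I^B I^B: posterior weight 4/15; P(next child type O) = 0.
  I^B I^B × I^B i: posterior weight 4/15; P(next child type O) = 0.
  I^B i × I^B I^B: posterior weight 4/15; P(next child type O) = 0.
  I^B i × I^B i: posterior weight 1/5; P(next child type O) = 1/4.
Weighted sum = 1/20.

1/20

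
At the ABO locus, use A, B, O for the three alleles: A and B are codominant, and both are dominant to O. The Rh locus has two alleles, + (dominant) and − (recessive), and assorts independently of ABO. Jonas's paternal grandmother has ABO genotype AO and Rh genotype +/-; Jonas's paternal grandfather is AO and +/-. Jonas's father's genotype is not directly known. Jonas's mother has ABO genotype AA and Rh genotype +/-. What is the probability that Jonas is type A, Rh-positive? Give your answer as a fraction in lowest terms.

3/4

Jonas's father's ABO genotype from AO × AO: 1/4 AA, 1/2 AO, 1/4 OO.
Crossing each possibility with the mother AA and summing P(type A): 1/4·1 + 1/2·1 + 1/4·1 = 1.
Similarly for Rh via the father's Rh distribution: P(Rh+) = 3/4.
Independent loci: 1 × 3/4 = 3/4.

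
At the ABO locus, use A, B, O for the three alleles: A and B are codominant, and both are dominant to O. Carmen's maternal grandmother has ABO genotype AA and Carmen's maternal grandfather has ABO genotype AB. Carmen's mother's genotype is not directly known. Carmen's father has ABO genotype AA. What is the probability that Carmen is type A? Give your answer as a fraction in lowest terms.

3/4

Carmen's mother's ABO genotype from AA × AB: 1/2 AA, 1/2 AB.
Crossing each possibility with the father AA and summing P(type A): 1/2·1 + 1/2·1/2 = 3/4.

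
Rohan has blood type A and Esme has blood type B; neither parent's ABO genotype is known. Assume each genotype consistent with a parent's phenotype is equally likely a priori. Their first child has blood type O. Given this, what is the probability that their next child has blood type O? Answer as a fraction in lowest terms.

1/4

Possible genotypes: Rohan ∈ {AA, AO}; Esme ∈ {BB, BO}.
Weight each parental genotype pair by prior × P(type-O child):
  AO × BO: posterior weight 1; P(next child type O) = 1/4.
Weighted sum = 1/4.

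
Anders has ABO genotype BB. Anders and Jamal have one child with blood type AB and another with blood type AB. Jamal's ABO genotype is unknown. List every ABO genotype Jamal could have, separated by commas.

For each candidate genotype of Jamal, check whether crossing it with BB can produce every observed child phenotype.
  AA → possible child types {AB} ✓
  AB → possible child types {B, AB} ✓
  AO → possible child types {B, AB} ✓
  BB → possible child types {B} ✗
  BO → possible child types {B} ✗
  OO → possible child types {B} ✗

AA, AB, AO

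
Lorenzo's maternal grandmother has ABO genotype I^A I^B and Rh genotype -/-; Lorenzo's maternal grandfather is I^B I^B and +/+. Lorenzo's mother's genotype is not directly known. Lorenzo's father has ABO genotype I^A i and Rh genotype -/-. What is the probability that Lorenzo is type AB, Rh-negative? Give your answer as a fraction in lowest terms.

3/16

Lorenzo's mother's ABO genotype from I^A I^B × I^B I^B: 1/2 I^A I^B, 1/2 I^B I^B.
Crossing each possibility with the father I^A i and summing P(type AB): 1/2·1/4 + 1/2·1/2 = 3/8.
Similarly for Rh via the mother's Rh distribution: P(Rh-) = 1/2.
Independent loci: 3/8 × 1/2 = 3/16.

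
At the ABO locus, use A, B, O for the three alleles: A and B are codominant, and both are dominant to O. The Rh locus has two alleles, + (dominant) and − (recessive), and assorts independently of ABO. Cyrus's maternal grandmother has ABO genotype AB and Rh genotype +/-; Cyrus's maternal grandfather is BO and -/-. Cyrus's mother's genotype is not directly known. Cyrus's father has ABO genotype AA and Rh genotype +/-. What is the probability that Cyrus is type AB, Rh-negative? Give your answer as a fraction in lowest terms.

Cyrus's mother's ABO genotype from AB × BO: 1/4 AB, 1/4 AO, 1/4 BB, 1/4 BO.
Crossing each possibility with the father AA and summing P(type AB): 1/4·1/2 + 1/4·0 + 1/4·1 + 1/4·1/2 = 1/2.
Similarly for Rh via the mother's Rh distribution: P(Rh-) = 3/8.
Independent loci: 1/2 × 3/8 = 3/16.

3/16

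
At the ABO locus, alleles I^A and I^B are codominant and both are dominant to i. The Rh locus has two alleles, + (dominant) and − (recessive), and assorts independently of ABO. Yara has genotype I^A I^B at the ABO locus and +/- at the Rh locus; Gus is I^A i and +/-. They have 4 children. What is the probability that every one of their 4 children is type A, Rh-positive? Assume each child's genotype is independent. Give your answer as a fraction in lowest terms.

81/4096

ABO cross I^A I^B × I^A i → 1/2 A, 1/4 B, 1/4 AB.
Rh cross +/- × +/- → 3/4 Rh+, 1/4 Rh-; so P(type A, Rh-positive) = 1/2 × 3/4 = 3/8 per child.
All 4 independent: (3/8)^4 = 81/4096.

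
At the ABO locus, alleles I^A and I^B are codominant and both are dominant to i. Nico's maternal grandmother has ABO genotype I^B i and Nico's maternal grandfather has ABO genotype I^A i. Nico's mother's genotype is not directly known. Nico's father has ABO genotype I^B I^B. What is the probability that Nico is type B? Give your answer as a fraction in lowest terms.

3/4

Nico's mother's ABO genotype from I^B i × I^A i: 1/4 I^A I^B, 1/4 I^A i, 1/4 I^B i, 1/4 i i.
Crossing each possibility with the father I^B I^B and summing P(type B): 1/4·1/2 + 1/4·1/2 + 1/4·1 + 1/4·1 = 3/4.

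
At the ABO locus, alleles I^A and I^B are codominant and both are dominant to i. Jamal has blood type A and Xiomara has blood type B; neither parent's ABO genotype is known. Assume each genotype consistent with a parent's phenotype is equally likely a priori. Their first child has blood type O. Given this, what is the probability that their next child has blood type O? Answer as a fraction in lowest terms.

Possible genotypes: Jamal ∈ {I^A I^A, I^A i}; Xiomara ∈ {I^B I^B, I^B i}.
Weight each parental genotype pair by prior × P(type-O child):
  I^A i × I^B i: posterior weight 1; P(next child type O) = 1/4.
Weighted sum = 1/4.

1/4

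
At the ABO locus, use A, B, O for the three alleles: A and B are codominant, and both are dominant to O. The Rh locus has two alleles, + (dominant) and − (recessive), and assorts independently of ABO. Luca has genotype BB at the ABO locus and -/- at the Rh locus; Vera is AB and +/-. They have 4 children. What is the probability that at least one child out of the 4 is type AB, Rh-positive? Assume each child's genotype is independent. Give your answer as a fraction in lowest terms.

ABO cross BB × AB → 1/2 B, 1/2 AB.
Rh cross -/- × +/- → 1/2 Rh+, 1/2 Rh-; so P(type AB, Rh-positive) = 1/2 × 1/2 = 1/4 per child.
P(none) = (3/4)^4 = 81/256; P(at least one) = 1 − 81/256 = 175/256.

175/256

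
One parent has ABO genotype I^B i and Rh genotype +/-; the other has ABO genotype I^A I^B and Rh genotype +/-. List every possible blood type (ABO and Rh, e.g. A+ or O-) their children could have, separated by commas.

A+, A-, B+, B-, AB+, AB-

Gametes from I^B i × I^A I^B give offspring ABO genotypes I^A I^B, I^A i, I^B I^B, I^B i, i.e. phenotypes A, B, AB.
Rh cross +/- × +/- → phenotypes Rh+, Rh-.
Combining independently: A+, A-, B+, B-, AB+, AB-.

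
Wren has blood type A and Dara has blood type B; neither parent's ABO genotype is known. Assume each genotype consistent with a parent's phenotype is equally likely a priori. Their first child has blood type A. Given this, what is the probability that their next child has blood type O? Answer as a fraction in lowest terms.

Possible genotypes: Wren ∈ {I^A I^A, I^A i}; Dara ∈ {I^B I^B, I^B i}.
Weight each parental genotype pair by prior × P(type-A child):
  I^A I^A × I^B i: posterior weight 2/3; P(next child type O) = 0.
  I^A i × I^B i: posterior weight 1/3; P(next child type O) = 1/4.
Weighted sum = 1/12.

1/12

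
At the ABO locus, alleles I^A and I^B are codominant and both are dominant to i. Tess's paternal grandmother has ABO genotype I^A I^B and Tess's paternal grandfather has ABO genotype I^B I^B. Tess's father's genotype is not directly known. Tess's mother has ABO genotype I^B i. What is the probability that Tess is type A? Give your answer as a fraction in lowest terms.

1/8

Tess's father's ABO genotype from I^A I^B × I^B I^B: 1/2 I^A I^B, 1/2 I^B I^B.
Crossing each possibility with the mother I^B i and summing P(type A): 1/2·1/4 + 1/2·0 = 1/8.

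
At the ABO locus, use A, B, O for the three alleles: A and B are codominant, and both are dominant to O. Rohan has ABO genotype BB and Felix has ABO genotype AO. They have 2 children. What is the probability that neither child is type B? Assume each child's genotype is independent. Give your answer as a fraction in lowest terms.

ABO cross BB × AO → 1/2 B, 1/2 AB.
So P(type B) = 1/2 per child.
P(not type B) = 1/2 for one child; (1/2)^2 = 1/4.

1/4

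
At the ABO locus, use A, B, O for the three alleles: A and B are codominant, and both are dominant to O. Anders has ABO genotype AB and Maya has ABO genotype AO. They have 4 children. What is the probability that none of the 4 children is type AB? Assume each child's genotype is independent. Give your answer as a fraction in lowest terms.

ABO cross AB × AO → 1/2 A, 1/4 B, 1/4 AB.
So P(type AB) = 1/4 per child.
P(not type AB) = 3/4 for one child; (3/4)^4 = 81/256.

81/256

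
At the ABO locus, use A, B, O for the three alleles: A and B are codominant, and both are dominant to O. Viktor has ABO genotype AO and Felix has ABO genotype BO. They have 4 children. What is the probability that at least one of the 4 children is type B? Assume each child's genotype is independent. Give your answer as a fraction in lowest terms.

175/256

ABO cross AO × BO → 1/4 O, 1/4 A, 1/4 B, 1/4 AB.
So P(type B) = 1/4 per child.
P(none) = (3/4)^4 = 81/256; P(at least one) = 1 − 81/256 = 175/256.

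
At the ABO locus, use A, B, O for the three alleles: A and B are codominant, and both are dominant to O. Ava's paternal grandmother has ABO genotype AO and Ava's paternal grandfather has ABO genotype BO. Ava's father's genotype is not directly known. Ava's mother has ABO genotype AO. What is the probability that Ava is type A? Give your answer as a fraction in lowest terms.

Ava's father's ABO genotype from AO × BO: 1/4 AB, 1/4 AO, 1/4 BO, 1/4 OO.
Crossing each possibility with the mother AO and summing P(type A): 1/4·1/2 + 1/4·3/4 + 1/4·1/4 + 1/4·1/2 = 1/2.

1/2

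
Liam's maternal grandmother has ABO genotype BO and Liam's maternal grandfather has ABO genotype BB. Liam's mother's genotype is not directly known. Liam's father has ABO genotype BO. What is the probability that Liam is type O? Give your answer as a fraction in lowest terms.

1/8

Liam's mother's ABO genotype from BO × BB: 1/2 BB, 1/2 BO.
Crossing each possibility with the father BO and summing P(type O): 1/2·0 + 1/2·1/4 = 1/8.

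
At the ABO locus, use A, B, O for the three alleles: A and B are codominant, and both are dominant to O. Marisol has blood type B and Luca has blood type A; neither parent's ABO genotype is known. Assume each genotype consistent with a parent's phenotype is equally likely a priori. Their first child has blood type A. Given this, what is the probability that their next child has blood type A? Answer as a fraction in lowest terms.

5/12

Possible genotypes: Marisol ∈ {BB, BO}; Luca ∈ {AA, AO}.
Weight each parental genotype pair by prior × P(type-A child):
  BO × AA: posterior weight 2/3; P(next child type A) = 1/2.
  BO × AO: posterior weight 1/3; P(next child type A) = 1/4.
Weighted sum = 5/12.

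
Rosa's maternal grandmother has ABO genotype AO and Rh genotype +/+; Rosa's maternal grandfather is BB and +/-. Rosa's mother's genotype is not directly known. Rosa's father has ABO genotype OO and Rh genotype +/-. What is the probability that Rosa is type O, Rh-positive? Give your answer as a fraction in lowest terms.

7/32

Rosa's mother's ABO genotype from AO × BB: 1/2 AB, 1/2 BO.
Crossing each possibility with the father OO and summing P(type O): 1/2·0 + 1/2·1/2 = 1/4.
Similarly for Rh via the mother's Rh distribution: P(Rh+) = 7/8.
Independent loci: 1/4 × 7/8 = 7/32.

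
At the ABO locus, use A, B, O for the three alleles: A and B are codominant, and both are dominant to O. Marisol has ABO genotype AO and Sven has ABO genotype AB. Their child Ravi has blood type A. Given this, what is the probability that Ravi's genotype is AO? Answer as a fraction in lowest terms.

1/2

Cross AO × AB → 1/4 AA, 1/4 AB, 1/4 AO, 1/4 BO.
Type-A genotypes among offspring: AA (1/4), AO (1/4); total 1/2.
P(AO | type A) = (1/4) / (1/2) = 1/2.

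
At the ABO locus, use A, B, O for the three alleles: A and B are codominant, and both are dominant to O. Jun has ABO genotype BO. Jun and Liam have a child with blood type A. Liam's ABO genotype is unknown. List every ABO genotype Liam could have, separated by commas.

AA, AB, AO

For each candidate genotype of Liam, check whether crossing it with BO can produce every observed child phenotype.
  AA → possible child types {A, AB} ✓
  AB → possible child types {A, B, AB} ✓
  AO → possible child types {O, A, B, AB} ✓
  BB → possible child types {B} ✗
  BO → possible child types {O, B} ✗
  OO → possible child types {O, B} ✗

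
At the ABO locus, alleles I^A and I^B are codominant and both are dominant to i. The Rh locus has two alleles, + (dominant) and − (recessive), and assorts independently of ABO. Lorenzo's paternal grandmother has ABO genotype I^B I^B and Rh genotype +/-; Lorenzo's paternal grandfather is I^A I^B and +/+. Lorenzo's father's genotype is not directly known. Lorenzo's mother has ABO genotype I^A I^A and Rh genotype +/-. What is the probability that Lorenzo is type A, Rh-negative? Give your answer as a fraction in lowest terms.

1/32

Lorenzo's father's ABO genotype from I^B I^B × I^A I^B: 1/2 I^A I^B, 1/2 I^B I^B.
Crossing each possibility with the mother I^A I^A and summing P(type A): 1/2·1/2 + 1/2·0 = 1/4.
Similarly for Rh via the father's Rh distribution: P(Rh-) = 1/8.
Independent loci: 1/4 × 1/8 = 1/32.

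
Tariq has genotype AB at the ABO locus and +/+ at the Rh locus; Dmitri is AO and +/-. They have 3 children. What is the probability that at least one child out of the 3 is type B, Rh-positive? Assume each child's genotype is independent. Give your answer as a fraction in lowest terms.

37/64

ABO cross AB × AO → 1/2 A, 1/4 B, 1/4 AB.
Rh cross +/+ × +/- → 1 Rh+; so P(type B, Rh-positive) = 1/4 × 1 = 1/4 per child.
P(none) = (3/4)^3 = 27/64; P(at least one) = 1 − 27/64 = 37/64.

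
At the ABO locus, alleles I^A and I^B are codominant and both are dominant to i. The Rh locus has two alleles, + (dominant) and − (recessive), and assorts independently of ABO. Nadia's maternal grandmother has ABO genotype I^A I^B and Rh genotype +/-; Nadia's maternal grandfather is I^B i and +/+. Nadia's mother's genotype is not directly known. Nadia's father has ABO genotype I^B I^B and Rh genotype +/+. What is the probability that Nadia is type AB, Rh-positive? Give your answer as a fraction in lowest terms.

Nadia's mother's ABO genotype from I^A I^B × I^B i: 1/4 I^A I^B, 1/4 I^A i, 1/4 I^B I^B, 1/4 I^B i.
Crossing each possibility with the father I^B I^B and summing P(type AB): 1/4·1/2 + 1/4·1/2 + 1/4·0 + 1/4·0 = 1/4.
Similarly for Rh via the mother's Rh distribution: P(Rh+) = 1.
Independent loci: 1/4 × 1 = 1/4.

1/4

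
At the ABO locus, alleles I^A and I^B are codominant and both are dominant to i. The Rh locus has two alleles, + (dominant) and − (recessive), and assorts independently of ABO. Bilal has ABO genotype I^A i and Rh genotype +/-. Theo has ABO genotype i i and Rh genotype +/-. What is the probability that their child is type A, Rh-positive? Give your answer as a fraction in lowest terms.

ABO cross I^A i × i i → offspring phenotypes: 1/2 O, 1/2 A.
Rh cross +/- × +/- → 3/4 Rh+, 1/4 Rh-.
Independent loci: P(type A, Rh-positive) = 1/2 × 3/4 = 3/8.

3/8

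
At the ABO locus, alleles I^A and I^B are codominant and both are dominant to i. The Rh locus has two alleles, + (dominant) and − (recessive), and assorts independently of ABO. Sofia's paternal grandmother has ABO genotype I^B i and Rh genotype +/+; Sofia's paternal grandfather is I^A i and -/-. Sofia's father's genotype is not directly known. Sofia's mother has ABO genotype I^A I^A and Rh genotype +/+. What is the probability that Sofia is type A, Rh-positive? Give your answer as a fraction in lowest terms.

Sofia's father's ABO genotype from I^B i × I^A i: 1/4 I^A I^B, 1/4 I^A i, 1/4 I^B i, 1/4 i i.
Crossing each possibility with the mother I^A I^A and summing P(type A): 1/4·1/2 + 1/4·1 + 1/4·1/2 + 1/4·1 = 3/4.
Similarly for Rh via the father's Rh distribution: P(Rh+) = 1.
Independent loci: 3/4 × 1 = 3/4.

3/4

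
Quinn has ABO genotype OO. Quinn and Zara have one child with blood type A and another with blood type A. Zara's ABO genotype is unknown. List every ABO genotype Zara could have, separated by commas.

For each candidate genotype of Zara, check whether crossing it with OO can produce every observed child phenotype.
  AA → possible child types {A} ✓
  AB → possible child types {A, B} ✓
  AO → possible child types {O, A} ✓
  BB → possible child types {B} ✗
  BO → possible child types {O, B} ✗
  OO → possible child types {O} ✗

AA, AB, AO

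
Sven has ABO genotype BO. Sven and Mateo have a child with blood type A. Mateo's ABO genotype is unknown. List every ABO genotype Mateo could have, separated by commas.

For each candidate genotype of Mateo, check whether crossing it with BO can produce every observed child phenotype.
  AA → possible child types {A, AB} ✓
  AB → possible child types {A, B, AB} ✓
  AO → possible child types {O, A, B, AB} ✓
  BB → possible child types {B} ✗
  BO → possible child types {O, B} ✗
  OO → possible child types {O, B} ✗

AA, AB, AO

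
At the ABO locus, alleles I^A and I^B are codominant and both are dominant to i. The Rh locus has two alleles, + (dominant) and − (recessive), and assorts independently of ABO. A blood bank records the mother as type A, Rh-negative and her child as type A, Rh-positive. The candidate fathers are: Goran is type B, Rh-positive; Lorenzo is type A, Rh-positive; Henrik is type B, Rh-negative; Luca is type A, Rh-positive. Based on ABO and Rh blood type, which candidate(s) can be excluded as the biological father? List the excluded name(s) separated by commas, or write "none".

A candidate is excluded only if no genotype consistent with his phenotype could produce a type A, Rh-positive child with a type A, Rh-negative mother.
Henrik (type B, Rh-): no genotype consistent with that phenotype can produce a type-A Rh+ child with a type-A mother.

Henrik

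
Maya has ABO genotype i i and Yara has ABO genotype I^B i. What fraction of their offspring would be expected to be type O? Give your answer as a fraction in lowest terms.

ABO cross i i × I^B i → offspring phenotypes: 1/2 O, 1/2 B.
So P(type O) = 1/2.

1/2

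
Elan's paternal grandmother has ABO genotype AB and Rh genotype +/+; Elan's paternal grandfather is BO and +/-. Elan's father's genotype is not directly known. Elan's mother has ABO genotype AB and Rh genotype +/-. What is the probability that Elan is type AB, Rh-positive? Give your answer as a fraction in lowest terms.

21/64

Elan's father's ABO genotype from AB × BO: 1/4 AB, 1/4 AO, 1/4 BB, 1/4 BO.
Crossing each possibility with the mother AB and summing P(type AB): 1/4·1/2 + 1/4·1/4 + 1/4·1/2 + 1/4·1/4 = 3/8.
Similarly for Rh via the father's Rh distribution: P(Rh+) = 7/8.
Independent loci: 3/8 × 7/8 = 21/64.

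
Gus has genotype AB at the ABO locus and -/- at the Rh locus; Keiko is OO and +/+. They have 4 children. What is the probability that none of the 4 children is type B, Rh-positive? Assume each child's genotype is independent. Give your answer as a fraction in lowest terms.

1/16

ABO cross AB × OO → 1/2 A, 1/2 B.
Rh cross -/- × +/+ → 1 Rh+; so P(type B, Rh-positive) = 1/2 × 1 = 1/2 per child.
P(not type B, Rh-positive) = 1/2 for one child; (1/2)^4 = 1/16.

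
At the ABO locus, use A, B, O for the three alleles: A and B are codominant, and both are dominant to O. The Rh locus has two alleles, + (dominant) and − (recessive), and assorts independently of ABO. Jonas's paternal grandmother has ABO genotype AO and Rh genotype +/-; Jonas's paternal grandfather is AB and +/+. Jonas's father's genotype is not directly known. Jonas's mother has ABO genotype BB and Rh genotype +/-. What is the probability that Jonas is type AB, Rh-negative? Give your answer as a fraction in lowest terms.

Jonas's father's ABO genotype from AO × AB: 1/4 AA, 1/4 AB, 1/4 AO, 1/4 BO.
Crossing each possibility with the mother BB and summing P(type AB): 1/4·1 + 1/4·1/2 + 1/4·1/2 + 1/4·0 = 1/2.
Similarly for Rh via the father's Rh distribution: P(Rh-) = 1/8.
Independent loci: 1/2 × 1/8 = 1/16.

1/16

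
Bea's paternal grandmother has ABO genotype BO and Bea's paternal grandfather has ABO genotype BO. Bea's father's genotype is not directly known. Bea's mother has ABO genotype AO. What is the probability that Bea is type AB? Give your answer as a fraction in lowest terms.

Bea's father's ABO genotype from BO × BO: 1/4 BB, 1/2 BO, 1/4 OO.
Crossing each possibility with the mother AO and summing P(type AB): 1/4·1/2 + 1/2·1/4 + 1/4·0 = 1/4.

1/4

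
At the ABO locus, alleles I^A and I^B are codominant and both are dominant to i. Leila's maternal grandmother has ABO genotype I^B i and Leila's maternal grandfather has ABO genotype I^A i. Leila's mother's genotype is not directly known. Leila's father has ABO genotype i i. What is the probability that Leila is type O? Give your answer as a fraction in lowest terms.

Leila's mother's ABO genotype from I^B i × I^A i: 1/4 I^A I^B, 1/4 I^A i, 1/4 I^B i, 1/4 i i.
Crossing each possibility with the father i i and summing P(type O): 1/4·0 + 1/4·1/2 + 1/4·1/2 + 1/4·1 = 1/2.

1/2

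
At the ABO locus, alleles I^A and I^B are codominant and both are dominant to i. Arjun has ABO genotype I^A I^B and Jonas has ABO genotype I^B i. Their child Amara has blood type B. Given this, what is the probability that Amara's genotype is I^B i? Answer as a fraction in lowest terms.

1/2

Cross I^A I^B × I^B i → 1/4 I^A I^B, 1/4 I^A i, 1/4 I^B I^B, 1/4 I^B i.
Type-B genotypes among offspring: I^B I^B (1/4), I^B i (1/4); total 1/2.
P(I^B i | type B) = (1/4) / (1/2) = 1/2.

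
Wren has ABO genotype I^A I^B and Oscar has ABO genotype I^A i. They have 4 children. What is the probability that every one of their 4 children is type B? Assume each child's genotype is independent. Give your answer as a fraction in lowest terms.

ABO cross I^A I^B × I^A i → 1/2 A, 1/4 B, 1/4 AB.
So P(type B) = 1/4 per child.
All 4 independent: (1/4)^4 = 1/256.

1/256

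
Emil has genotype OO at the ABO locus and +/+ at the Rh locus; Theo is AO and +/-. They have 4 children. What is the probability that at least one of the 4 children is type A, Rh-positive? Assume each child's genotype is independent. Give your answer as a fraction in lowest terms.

ABO cross OO × AO → 1/2 O, 1/2 A.
Rh cross +/+ × +/- → 1 Rh+; so P(type A, Rh-positive) = 1/2 × 1 = 1/2 per child.
P(none) = (1/2)^4 = 1/16; P(at least one) = 1 − 1/16 = 15/16.

15/16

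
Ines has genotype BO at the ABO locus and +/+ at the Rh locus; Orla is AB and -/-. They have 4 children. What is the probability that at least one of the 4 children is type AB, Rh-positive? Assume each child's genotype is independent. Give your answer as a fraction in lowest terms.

ABO cross BO × AB → 1/4 A, 1/2 B, 1/4 AB.
Rh cross +/+ × -/- → 1 Rh+; so P(type AB, Rh-positive) = 1/4 × 1 = 1/4 per child.
P(none) = (3/4)^4 = 81/256; P(at least one) = 1 − 81/256 = 175/256.

175/256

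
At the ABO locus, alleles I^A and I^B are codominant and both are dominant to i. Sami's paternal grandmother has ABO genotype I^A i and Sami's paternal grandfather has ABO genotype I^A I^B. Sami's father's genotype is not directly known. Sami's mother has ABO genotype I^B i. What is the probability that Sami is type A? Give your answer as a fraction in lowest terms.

1/4

Sami's father's ABO genotype from I^A i × I^A I^B: 1/4 I^A I^A, 1/4 I^A I^B, 1/4 I^A i, 1/4 I^B i.
Crossing each possibility with the mother I^B i and summing P(type A): 1/4·1/2 + 1/4·1/4 + 1/4·1/4 + 1/4·0 = 1/4.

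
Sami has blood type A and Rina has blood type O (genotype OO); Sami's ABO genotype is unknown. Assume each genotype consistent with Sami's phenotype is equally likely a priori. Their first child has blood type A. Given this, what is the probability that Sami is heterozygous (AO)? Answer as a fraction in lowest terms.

1/3

Possible genotypes: Sami ∈ {AA, AO}; Rina ∈ {OO}.
Weight each parental genotype pair by prior × P(type-A child):
  AA × OO: posterior weight 2/3.
  AO × OO: posterior weight 1/3.
Sum the posterior weight over pairs where Sami is AO: 1/3.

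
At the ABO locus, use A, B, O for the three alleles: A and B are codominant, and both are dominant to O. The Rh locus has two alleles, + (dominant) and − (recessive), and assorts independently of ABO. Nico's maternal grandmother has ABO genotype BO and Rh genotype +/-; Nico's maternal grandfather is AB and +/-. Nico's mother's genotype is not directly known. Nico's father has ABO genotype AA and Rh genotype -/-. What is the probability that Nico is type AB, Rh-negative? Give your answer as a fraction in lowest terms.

1/4

Nico's mother's ABO genotype from BO × AB: 1/4 AB, 1/4 AO, 1/4 BB, 1/4 BO.
Crossing each possibility with the father AA and summing P(type AB): 1/4·1/2 + 1/4·0 + 1/4·1 + 1/4·1/2 = 1/2.
Similarly for Rh via the mother's Rh distribution: P(Rh-) = 1/2.
Independent loci: 1/2 × 1/2 = 1/4.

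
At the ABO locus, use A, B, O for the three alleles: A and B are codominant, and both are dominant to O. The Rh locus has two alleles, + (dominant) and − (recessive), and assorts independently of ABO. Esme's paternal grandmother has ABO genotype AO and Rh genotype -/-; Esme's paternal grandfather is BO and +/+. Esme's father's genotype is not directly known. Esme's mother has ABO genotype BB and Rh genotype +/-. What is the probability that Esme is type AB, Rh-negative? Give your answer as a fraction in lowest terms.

1/16

Esme's father's ABO genotype from AO × BO: 1/4 AB, 1/4 AO, 1/4 BO, 1/4 OO.
Crossing each possibility with the mother BB and summing P(type AB): 1/4·1/2 + 1/4·1/2 + 1/4·0 + 1/4·0 = 1/4.
Similarly for Rh via the father's Rh distribution: P(Rh-) = 1/4.
Independent loci: 1/4 × 1/4 = 1/16.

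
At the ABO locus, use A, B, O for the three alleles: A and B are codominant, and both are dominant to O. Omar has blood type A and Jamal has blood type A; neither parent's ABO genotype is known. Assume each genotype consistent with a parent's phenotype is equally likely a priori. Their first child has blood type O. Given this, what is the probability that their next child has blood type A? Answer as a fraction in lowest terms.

3/4

Possible genotypes: Omar ∈ {AA, AO}; Jamal ∈ {AA, AO}.
Weight each parental genotype pair by prior × P(type-O child):
  AO × AO: posterior weight 1; P(next child type A) = 3/4.
Weighted sum = 3/4.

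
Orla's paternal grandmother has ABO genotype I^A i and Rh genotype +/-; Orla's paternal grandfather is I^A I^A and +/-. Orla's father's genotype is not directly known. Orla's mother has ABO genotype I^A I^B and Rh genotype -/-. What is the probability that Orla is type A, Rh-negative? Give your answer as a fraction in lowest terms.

1/4

Orla's father's ABO genotype from I^A i × I^A I^A: 1/2 I^A I^A, 1/2 I^A i.
Crossing each possibility with the mother I^A I^B and summing P(type A): 1/2·1/2 + 1/2·1/2 = 1/2.
Similarly for Rh via the father's Rh distribution: P(Rh-) = 1/2.
Independent loci: 1/2 × 1/2 = 1/4.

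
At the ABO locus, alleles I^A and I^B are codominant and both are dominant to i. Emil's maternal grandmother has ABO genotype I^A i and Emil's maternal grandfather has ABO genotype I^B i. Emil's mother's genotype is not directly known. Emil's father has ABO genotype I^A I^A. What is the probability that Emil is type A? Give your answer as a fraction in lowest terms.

Emil's mother's ABO genotype from I^A i × I^B i: 1/4 I^A I^B, 1/4 I^A i, 1/4 I^B i, 1/4 i i.
Crossing each possibility with the father I^A I^A and summing P(type A): 1/4·1/2 + 1/4·1 + 1/4·1/2 + 1/4·1 = 3/4.

3/4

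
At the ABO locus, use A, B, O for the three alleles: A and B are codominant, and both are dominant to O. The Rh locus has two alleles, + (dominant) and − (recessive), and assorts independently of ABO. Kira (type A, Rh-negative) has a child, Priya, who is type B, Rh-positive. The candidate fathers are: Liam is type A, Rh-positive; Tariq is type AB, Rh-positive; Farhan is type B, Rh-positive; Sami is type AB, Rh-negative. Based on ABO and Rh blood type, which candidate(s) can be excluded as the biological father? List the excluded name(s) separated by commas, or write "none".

A candidate is excluded only if no genotype consistent with his phenotype could produce a type B, Rh-positive child with a type A, Rh-negative mother.
Liam (type A, Rh+): no genotype consistent with that phenotype can produce a type-B Rh+ child with a type-A mother.
Sami (type AB, Rh-): no genotype consistent with that phenotype can produce a type-B Rh+ child with a type-A mother.

Liam, Sami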